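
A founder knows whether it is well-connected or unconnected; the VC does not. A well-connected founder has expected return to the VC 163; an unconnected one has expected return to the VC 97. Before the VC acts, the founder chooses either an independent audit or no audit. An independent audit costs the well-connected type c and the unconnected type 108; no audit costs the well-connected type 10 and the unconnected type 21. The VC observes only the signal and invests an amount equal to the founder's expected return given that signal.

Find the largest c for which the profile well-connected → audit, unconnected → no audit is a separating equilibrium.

Under separation: audit → well-connected (pays 163); no audit → unconnected (pays 97).
Unconnected: 97 − 21 = 76 ≥ 163 − 108 = 55. Holds regardless of c. ✓
Well-connected: 163 − c ≥ 97 − 10, so c ≤ 163 − 87 = 76.

76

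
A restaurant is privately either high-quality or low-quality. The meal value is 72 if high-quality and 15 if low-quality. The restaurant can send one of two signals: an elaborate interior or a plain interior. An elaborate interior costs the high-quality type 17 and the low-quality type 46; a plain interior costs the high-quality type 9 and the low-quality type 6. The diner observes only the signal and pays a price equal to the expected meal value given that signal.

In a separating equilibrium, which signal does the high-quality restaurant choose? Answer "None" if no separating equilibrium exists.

Try high-quality → elaborate interior, low-quality → plain interior:
  If types separate, elaborate interior earns payment 72 and plain interior earns 15.
  High-quality: elaborate interior gives 72 − 17 = 55; plain interior gives 15 − 9 = 6. No deviation. ✓
  Low-quality: plain interior gives 15 − 6 = 9; elaborate interior gives 72 − 46 = 26. Would deviate. ✗
Try high-quality → plain interior, low-quality → elaborate interior:
  If types separate, plain interior earns payment 72 and elaborate interior earns 15.
  High-quality: plain interior gives 72 − 9 = 63; elaborate interior gives 15 − 17 = -2. No deviation. ✓
  Low-quality: elaborate interior gives 15 − 46 = -31; plain interior gives 72 − 6 = 66. Would deviate. ✗
Neither assignment is incentive-compatible.

None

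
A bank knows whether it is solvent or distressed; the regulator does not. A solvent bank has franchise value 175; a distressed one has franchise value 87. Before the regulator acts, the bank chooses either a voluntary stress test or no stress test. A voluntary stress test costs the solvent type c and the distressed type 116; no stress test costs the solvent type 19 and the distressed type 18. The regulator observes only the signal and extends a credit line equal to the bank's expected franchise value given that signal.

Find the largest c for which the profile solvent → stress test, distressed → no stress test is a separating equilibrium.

Under separation: stress test → solvent (pays 175); no stress test → distressed (pays 87).
Distressed: 87 − 18 = 69 ≥ 175 − 116 = 59. Holds regardless of c. ✓
Solvent: 175 − c ≥ 87 − 19, so c ≤ 175 − 68 = 107.

107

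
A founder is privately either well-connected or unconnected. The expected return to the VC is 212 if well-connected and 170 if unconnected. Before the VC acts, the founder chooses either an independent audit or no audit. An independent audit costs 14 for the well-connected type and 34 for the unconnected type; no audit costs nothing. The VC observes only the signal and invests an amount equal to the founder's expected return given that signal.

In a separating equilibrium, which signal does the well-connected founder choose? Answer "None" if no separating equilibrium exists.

None

Try well-connected → audit, unconnected → no audit:
  Under separation the VC infers type exactly: audit → well-connected (pays 212), no audit → unconnected (pays 170).
  Well-connected: audit gives 212 − 14 = 198; no audit gives 170 − 0 = 170. No deviation. ✓
  Unconnected: no audit gives 170 − 0 = 170; audit gives 212 − 34 = 178. Would deviate. ✗
Try well-connected → no audit, unconnected → audit:
  Under separation the VC infers type exactly: no audit → well-connected (pays 212), audit → unconnected (pays 170).
  Well-connected: no audit gives 212 − 0 = 212; audit gives 170 − 14 = 156. No deviation. ✓
  Unconnected: audit gives 170 − 34 = 136; no audit gives 212 − 0 = 212. Would deviate. ✗
Neither assignment is incentive-compatible.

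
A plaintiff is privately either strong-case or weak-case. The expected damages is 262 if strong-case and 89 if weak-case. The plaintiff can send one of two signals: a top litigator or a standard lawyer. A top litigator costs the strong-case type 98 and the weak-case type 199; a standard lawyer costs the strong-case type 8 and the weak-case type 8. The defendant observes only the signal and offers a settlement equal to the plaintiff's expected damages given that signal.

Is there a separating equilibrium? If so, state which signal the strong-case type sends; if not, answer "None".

top litigator

Try strong-case → top litigator, weak-case → standard lawyer:
  Under separation the defendant infers type exactly: top litigator → strong-case (pays 262), standard lawyer → weak-case (pays 89).
  Strong-case: top litigator gives 262 − 98 = 164; standard lawyer gives 89 − 8 = 81. No deviation. ✓
  Weak-case: standard lawyer gives 89 − 8 = 81; top litigator gives 262 − 199 = 63. No deviation. ✓
Both hold — the strong-case type sends top litigator.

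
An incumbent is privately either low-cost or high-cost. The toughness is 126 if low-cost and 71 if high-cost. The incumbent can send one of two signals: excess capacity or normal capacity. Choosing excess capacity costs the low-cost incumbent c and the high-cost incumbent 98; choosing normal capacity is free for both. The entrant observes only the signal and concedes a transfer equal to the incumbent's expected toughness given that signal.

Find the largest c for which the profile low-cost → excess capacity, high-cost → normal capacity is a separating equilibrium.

Under separation: excess capacity → low-cost (pays 126); normal capacity → high-cost (pays 71).
High-cost: 71 − 0 = 71 ≥ 126 − 98 = 28. Holds regardless of c. ✓
Low-cost: 126 − c ≥ 71 − 0, so c ≤ 126 − 71 = 55.

55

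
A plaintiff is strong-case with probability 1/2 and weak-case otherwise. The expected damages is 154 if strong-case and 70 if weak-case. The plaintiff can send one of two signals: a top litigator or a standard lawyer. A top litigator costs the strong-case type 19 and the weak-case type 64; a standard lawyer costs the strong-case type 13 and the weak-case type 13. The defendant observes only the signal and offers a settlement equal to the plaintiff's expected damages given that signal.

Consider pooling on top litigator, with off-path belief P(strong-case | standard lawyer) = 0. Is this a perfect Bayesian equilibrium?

At the pooled signal (top litigator) the defendant holds the prior 1/2 and pays 1/2·154 + 1/2·70 = 112. Off-path (standard lawyer) belief 0 gives 0·154 + 1·70 = 70.
Strong-case: top litigator gives 112 − 19 = 93; standard lawyer gives 70 − 13 = 57. Stays. ✓
Weak-case: top litigator gives 112 − 64 = 48; standard lawyer gives 70 − 13 = 57. Deviates. ✗

No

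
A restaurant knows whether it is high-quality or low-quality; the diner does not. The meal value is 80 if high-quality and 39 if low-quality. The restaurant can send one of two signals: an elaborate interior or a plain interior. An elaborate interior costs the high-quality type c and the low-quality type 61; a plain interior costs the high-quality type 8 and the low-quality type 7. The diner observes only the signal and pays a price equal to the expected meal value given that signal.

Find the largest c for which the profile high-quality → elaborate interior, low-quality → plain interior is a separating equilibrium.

49

Under separation: elaborate interior → high-quality (pays 80); plain interior → low-quality (pays 39).
Low-quality: 39 − 7 = 32 ≥ 80 − 61 = 19. Holds regardless of c. ✓
High-quality: 80 − c ≥ 39 − 8, so c ≤ 80 − 31 = 49.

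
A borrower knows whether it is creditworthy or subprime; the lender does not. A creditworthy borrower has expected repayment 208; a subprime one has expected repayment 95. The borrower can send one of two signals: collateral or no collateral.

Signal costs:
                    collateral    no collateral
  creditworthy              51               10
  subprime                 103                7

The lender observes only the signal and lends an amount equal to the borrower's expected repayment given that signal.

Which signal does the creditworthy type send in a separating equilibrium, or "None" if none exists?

Try creditworthy → collateral, subprime → no collateral:
  Under separation the lender infers type exactly: collateral → creditworthy (pays 208), no collateral → subprime (pays 95).
  Creditworthy: collateral gives 208 − 51 = 157; no collateral gives 95 − 10 = 85. No deviation. ✓
  Subprime: no collateral gives 95 − 7 = 88; collateral gives 208 − 103 = 105. Would deviate. ✗
Try creditworthy → no collateral, subprime → collateral:
  Under separation the lender infers type exactly: no collateral → creditworthy (pays 208), collateral → subprime (pays 95).
  Creditworthy: no collateral gives 208 − 10 = 198; collateral gives 95 − 51 = 44. No deviation. ✓
  Subprime: collateral gives 95 − 103 = -8; no collateral gives 208 − 7 = 201. Would deviate. ✗
Neither assignment is incentive-compatible.

None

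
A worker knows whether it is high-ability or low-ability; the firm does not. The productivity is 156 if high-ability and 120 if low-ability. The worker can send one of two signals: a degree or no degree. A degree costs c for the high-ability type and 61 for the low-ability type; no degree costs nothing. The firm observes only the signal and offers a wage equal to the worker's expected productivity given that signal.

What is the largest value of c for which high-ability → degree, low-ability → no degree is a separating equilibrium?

Under separation: degree → high-ability (pays 156); no degree → low-ability (pays 120).
Low-ability: 120 − 0 = 120 ≥ 156 − 61 = 95. Holds regardless of c. ✓
High-ability: 156 − c ≥ 120 − 0, so c ≤ 156 − 120 = 36.

36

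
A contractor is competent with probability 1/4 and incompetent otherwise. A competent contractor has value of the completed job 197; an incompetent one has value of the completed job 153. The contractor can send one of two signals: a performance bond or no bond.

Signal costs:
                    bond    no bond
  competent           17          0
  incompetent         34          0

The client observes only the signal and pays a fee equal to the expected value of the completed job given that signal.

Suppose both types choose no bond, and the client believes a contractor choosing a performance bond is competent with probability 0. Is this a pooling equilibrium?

On the equilibrium path (no bond) the client holds the prior 1/4 and pays 1/4·197 + 3/4·153 = 164. Off-path (bond) belief 0 gives 0·197 + 1·153 = 153.
Competent: no bond gives 164 − 0 = 164; bond gives 153 − 17 = 136. Stays. ✓
Incompetent: no bond gives 164 − 0 = 164; bond gives 153 − 34 = 119. Stays. ✓
Beliefs are Bayes-consistent on-path and both types best-respond.

Yes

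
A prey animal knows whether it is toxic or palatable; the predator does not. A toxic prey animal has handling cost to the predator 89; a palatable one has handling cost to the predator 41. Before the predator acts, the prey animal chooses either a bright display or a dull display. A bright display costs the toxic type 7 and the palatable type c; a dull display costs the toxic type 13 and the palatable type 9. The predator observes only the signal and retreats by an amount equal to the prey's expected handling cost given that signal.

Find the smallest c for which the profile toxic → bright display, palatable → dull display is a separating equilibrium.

Under separation: bright display → toxic (pays 89); dull display → palatable (pays 41).
Toxic: 89 − 7 = 82 ≥ 41 − 13 = 28. Holds regardless of c. ✓
Palatable: 41 − 9 ≥ 89 − c, so c ≥ 89 − 32 = 57.

57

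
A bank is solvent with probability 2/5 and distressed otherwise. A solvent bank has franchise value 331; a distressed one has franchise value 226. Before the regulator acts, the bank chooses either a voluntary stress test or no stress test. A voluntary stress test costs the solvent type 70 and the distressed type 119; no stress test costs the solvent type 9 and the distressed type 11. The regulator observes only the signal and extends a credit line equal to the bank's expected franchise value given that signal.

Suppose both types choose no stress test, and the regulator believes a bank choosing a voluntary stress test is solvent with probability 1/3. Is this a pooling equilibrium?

At the pooled signal (no stress test) the regulator holds the prior 2/5 and pays 2/5·331 + 3/5·226 = 268. Off-path (stress test) belief 1/3 gives 1/3·331 + 2/3·226 = 261.
Solvent: no stress test gives 268 − 9 = 259; stress test gives 261 − 70 = 191. Stays. ✓
Distressed: no stress test gives 268 − 11 = 257; stress test gives 261 − 119 = 142. Stays. ✓

Yes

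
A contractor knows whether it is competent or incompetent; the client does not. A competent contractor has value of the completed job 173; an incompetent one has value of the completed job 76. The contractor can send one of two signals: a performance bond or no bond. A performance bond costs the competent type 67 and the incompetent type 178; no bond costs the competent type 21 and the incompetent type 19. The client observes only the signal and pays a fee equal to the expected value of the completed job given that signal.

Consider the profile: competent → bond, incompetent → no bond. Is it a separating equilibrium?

Yes

If types separate, bond earns payment 173 and no bond earns 76.
Competent: bond gives 173 − 67 = 106; no bond gives 76 − 21 = 55. No deviation. ✓
Incompetent: no bond gives 76 − 19 = 57; bond gives 173 − 178 = -5. No deviation. ✓
Both incentive constraints hold.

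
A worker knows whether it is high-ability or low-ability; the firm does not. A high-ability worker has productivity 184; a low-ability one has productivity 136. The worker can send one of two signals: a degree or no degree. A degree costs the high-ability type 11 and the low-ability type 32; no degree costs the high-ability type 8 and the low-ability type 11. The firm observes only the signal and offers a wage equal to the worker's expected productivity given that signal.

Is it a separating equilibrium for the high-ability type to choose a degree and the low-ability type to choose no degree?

Under separation the firm infers type exactly: degree → high-ability (pays 184), no degree → low-ability (pays 136).
High-ability: degree gives 184 − 11 = 173; no degree gives 136 − 8 = 128. No deviation. ✓
Low-ability: no degree gives 136 − 11 = 125; degree gives 184 − 32 = 152. Would deviate. ✗

No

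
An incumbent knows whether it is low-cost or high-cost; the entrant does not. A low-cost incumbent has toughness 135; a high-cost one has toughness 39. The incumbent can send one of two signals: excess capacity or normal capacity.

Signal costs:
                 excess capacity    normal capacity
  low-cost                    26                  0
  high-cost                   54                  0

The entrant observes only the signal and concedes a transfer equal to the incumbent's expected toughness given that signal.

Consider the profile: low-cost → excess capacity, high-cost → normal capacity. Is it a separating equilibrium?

If types separate, excess capacity earns payment 135 and normal capacity earns 39.
Low-cost: excess capacity gives 135 − 26 = 109; normal capacity gives 39 − 0 = 39. No deviation. ✓
High-cost: normal capacity gives 39 − 0 = 39; excess capacity gives 135 − 54 = 81. Would deviate. ✗

No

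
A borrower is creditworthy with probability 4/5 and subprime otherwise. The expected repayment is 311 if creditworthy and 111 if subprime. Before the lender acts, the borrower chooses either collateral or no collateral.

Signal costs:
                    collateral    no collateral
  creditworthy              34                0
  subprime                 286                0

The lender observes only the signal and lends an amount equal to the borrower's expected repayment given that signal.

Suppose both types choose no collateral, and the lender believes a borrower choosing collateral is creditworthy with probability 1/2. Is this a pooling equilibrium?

At the pooled signal (no collateral) the lender holds the prior 4/5 and pays 4/5·311 + 1/5·111 = 271. Off-path (collateral) belief 1/2 gives 1/2·311 + 1/2·111 = 211.
Creditworthy: no collateral gives 271 − 0 = 271; collateral gives 211 − 34 = 177. Stays. ✓
Subprime: no collateral gives 271 − 0 = 271; collateral gives 211 − 286 = -75. Stays. ✓

Yes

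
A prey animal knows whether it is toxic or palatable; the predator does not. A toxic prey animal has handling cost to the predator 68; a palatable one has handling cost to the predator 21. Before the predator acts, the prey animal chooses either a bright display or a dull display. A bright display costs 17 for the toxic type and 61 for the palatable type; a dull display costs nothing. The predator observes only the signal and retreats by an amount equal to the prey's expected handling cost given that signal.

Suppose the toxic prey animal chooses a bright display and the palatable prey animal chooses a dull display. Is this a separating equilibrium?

Under separation the predator infers type exactly: bright display → toxic (pays 68), dull display → palatable (pays 21).
Toxic: bright display gives 68 − 17 = 51; dull display gives 21 − 0 = 21. No deviation. ✓
Palatable: dull display gives 21 − 0 = 21; bright display gives 68 − 61 = 7. No deviation. ✓
Neither type gains from mimicking the other.

Yes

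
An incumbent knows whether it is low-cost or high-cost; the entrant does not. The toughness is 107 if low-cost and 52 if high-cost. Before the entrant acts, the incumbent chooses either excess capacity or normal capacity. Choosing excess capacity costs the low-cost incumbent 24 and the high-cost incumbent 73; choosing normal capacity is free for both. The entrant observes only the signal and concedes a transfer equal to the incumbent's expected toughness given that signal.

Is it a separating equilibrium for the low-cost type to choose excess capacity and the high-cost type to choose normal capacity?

If types separate, excess capacity earns payment 107 and normal capacity earns 52.
Low-cost: excess capacity gives 107 − 24 = 83; normal capacity gives 52 − 0 = 52. No deviation. ✓
High-cost: normal capacity gives 52 − 0 = 52; excess capacity gives 107 − 73 = 34. No deviation. ✓
Neither type gains from mimicking the other.

Yes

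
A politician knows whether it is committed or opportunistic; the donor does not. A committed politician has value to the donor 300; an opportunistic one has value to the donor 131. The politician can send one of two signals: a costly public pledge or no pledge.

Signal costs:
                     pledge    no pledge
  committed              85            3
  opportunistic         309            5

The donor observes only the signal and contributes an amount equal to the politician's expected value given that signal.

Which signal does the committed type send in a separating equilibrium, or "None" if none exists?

Try committed → pledge, opportunistic → no pledge:
  Under separation the donor infers type exactly: pledge → committed (pays 300), no pledge → opportunistic (pays 131).
  Committed: pledge gives 300 − 85 = 215; no pledge gives 131 − 3 = 128. No deviation. ✓
  Opportunistic: no pledge gives 131 − 5 = 126; pledge gives 300 − 309 = -9. No deviation. ✓
Both hold — the committed type sends pledge.

pledge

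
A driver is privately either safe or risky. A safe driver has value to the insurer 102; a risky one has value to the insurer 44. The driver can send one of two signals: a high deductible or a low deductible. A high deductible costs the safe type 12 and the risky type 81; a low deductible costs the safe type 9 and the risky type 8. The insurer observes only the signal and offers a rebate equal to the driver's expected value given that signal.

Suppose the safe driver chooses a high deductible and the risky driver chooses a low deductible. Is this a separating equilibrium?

Under separation the insurer infers type exactly: high deductible → safe (pays 102), low deductible → risky (pays 44).
Safe: high deductible gives 102 − 12 = 90; low deductible gives 44 − 9 = 35. No deviation. ✓
Risky: low deductible gives 44 − 8 = 36; high deductible gives 102 − 81 = 21. No deviation. ✓
Both incentive constraints hold.

Yes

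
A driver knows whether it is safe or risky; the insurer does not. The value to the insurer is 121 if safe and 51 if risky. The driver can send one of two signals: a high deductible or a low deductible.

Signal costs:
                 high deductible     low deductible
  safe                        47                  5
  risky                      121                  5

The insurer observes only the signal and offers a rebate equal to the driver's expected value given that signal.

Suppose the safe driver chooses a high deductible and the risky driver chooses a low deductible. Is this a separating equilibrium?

Under separation the insurer infers type exactly: high deductible → safe (pays 121), low deductible → risky (pays 51).
Safe: high deductible gives 121 − 47 = 74; low deductible gives 51 − 5 = 46. No deviation. ✓
Risky: low deductible gives 51 − 5 = 46; high deductible gives 121 − 121 = 0. No deviation. ✓
Neither type gains from mimicking the other.

Yes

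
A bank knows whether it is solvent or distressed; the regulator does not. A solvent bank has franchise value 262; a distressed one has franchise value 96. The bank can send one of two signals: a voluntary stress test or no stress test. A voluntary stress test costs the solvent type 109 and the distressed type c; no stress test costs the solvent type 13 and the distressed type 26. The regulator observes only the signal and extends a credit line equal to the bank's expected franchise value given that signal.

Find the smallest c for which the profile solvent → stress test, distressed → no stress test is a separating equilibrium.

192

Under separation: stress test → solvent (pays 262); no stress test → distressed (pays 96).
Solvent: 262 − 109 = 153 ≥ 96 − 13 = 83. Holds regardless of c. ✓
Distressed: 96 − 26 ≥ 262 − c, so c ≥ 262 − 70 = 192.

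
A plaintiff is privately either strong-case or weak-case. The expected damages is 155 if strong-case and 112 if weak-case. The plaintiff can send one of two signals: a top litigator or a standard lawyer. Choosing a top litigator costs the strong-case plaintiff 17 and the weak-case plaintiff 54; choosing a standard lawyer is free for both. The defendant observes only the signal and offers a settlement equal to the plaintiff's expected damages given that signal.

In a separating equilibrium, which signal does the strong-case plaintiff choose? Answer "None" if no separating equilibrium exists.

top litigator

Try strong-case → top litigator, weak-case → standard lawyer:
  If types separate, top litigator earns payment 155 and standard lawyer earns 112.
  Strong-case: top litigator gives 155 − 17 = 138; standard lawyer gives 112 − 0 = 112. No deviation. ✓
  Weak-case: standard lawyer gives 112 − 0 = 112; top litigator gives 155 − 54 = 101. No deviation. ✓
Both hold — the strong-case type sends top litigator.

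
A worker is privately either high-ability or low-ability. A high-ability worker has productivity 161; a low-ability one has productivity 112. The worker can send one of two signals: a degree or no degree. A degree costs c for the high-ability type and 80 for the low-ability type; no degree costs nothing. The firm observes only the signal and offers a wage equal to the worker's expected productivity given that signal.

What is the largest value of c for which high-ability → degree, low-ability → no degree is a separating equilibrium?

Under separation: degree → high-ability (pays 161); no degree → low-ability (pays 112).
Low-ability: 112 − 0 = 112 ≥ 161 − 80 = 81. Holds regardless of c. ✓
High-ability: 161 − c ≥ 112 − 0, so c ≤ 161 − 112 = 49.

49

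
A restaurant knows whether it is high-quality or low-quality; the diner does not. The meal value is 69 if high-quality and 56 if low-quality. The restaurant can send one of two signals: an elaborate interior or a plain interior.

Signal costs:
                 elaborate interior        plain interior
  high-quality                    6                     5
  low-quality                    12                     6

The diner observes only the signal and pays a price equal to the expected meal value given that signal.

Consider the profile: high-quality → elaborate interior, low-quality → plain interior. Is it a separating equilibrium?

Under separation the diner infers type exactly: elaborate interior → high-quality (pays 69), plain interior → low-quality (pays 56).
High-quality: elaborate interior gives 69 − 6 = 63; plain interior gives 56 − 5 = 51. No deviation. ✓
Low-quality: plain interior gives 56 − 6 = 50; elaborate interior gives 69 − 12 = 57. Would deviate. ✗

No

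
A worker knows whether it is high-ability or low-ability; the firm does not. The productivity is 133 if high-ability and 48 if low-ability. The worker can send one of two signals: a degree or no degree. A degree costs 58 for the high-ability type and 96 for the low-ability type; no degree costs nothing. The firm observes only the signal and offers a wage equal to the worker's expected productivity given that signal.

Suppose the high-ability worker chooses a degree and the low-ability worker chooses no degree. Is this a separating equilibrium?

If types separate, degree earns payment 133 and no degree earns 48.
High-ability: degree gives 133 − 58 = 75; no degree gives 48 − 0 = 48. No deviation. ✓
Low-ability: no degree gives 48 − 0 = 48; degree gives 133 − 96 = 37. No deviation. ✓
Both incentive constraints hold.

Yes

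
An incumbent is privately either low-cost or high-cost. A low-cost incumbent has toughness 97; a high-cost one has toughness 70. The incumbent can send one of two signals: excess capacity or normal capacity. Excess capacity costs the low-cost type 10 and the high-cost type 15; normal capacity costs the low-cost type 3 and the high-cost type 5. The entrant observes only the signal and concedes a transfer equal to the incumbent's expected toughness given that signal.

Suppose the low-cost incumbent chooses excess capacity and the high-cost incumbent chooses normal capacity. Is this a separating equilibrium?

If types separate, excess capacity earns payment 97 and normal capacity earns 70.
Low-cost: excess capacity gives 97 − 10 = 87; normal capacity gives 70 − 3 = 67. No deviation. ✓
High-cost: normal capacity gives 70 − 5 = 65; excess capacity gives 97 − 15 = 82. Would deviate. ✗

No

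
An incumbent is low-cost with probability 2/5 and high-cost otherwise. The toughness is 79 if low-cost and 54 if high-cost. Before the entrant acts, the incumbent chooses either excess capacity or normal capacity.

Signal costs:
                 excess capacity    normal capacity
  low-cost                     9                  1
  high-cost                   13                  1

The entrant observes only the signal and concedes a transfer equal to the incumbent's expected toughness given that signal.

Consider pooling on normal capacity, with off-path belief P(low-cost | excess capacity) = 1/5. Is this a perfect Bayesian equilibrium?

On the equilibrium path (normal capacity) the entrant holds the prior 2/5 and pays 2/5·79 + 3/5·54 = 64. Off-path (excess capacity) belief 1/5 gives 1/5·79 + 4/5·54 = 59.
Low-cost: normal capacity gives 64 − 1 = 63; excess capacity gives 59 − 9 = 50. Stays. ✓
High-cost: normal capacity gives 64 − 1 = 63; excess capacity gives 59 − 13 = 46. Stays. ✓
Beliefs are Bayes-consistent on-path and both types best-respond.

Yes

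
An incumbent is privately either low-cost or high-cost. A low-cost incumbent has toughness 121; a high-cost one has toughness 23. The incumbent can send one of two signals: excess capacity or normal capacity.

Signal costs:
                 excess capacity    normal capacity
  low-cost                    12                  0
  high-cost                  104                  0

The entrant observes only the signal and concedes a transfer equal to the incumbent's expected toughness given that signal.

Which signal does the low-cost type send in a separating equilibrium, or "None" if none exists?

Try low-cost → excess capacity, high-cost → normal capacity:
  If types separate, excess capacity earns payment 121 and normal capacity earns 23.
  Low-cost: excess capacity gives 121 − 12 = 109; normal capacity gives 23 − 0 = 23. No deviation. ✓
  High-cost: normal capacity gives 23 − 0 = 23; excess capacity gives 121 − 104 = 17. No deviation. ✓
Both hold — the low-cost type sends excess capacity.

excess capacity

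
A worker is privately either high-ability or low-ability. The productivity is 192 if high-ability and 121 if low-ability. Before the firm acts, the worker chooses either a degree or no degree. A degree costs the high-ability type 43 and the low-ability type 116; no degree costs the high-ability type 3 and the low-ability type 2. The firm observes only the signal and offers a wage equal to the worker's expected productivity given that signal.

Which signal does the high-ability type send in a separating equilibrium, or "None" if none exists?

Try high-ability → degree, low-ability → no degree:
  Under separation the firm infers type exactly: degree → high-ability (pays 192), no degree → low-ability (pays 121).
  High-ability: degree gives 192 − 43 = 149; no degree gives 121 − 3 = 118. No deviation. ✓
  Low-ability: no degree gives 121 − 2 = 119; degree gives 192 − 116 = 76. No deviation. ✓
Both hold — the high-ability type sends degree.

degree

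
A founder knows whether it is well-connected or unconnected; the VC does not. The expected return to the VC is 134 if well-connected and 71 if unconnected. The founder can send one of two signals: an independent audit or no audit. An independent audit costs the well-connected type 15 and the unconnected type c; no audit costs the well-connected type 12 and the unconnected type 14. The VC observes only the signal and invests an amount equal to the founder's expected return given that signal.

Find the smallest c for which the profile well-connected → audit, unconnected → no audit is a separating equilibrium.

Under separation: audit → well-connected (pays 134); no audit → unconnected (pays 71).
Well-connected: 134 − 15 = 119 ≥ 71 − 12 = 59. Holds regardless of c. ✓
Unconnected: 71 − 14 ≥ 134 − c, so c ≥ 134 − 57 = 77.

77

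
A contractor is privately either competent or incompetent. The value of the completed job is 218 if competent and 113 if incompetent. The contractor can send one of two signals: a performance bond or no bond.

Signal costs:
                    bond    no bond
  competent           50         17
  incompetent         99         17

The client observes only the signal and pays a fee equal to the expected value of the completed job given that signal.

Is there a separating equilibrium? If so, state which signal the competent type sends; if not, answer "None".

None

Try competent → bond, incompetent → no bond:
  If types separate, bond earns payment 218 and no bond earns 113.
  Competent: bond gives 218 − 50 = 168; no bond gives 113 − 17 = 96. No deviation. ✓
  Incompetent: no bond gives 113 − 17 = 96; bond gives 218 − 99 = 119. Would deviate. ✗
Try competent → no bond, incompetent → bond:
  If types separate, no bond earns payment 218 and bond earns 113.
  Competent: no bond gives 218 − 17 = 201; bond gives 113 − 50 = 63. No deviation. ✓
  Incompetent: bond gives 113 − 99 = 14; no bond gives 218 − 17 = 201. Would deviate. ✗
Neither assignment is incentive-compatible.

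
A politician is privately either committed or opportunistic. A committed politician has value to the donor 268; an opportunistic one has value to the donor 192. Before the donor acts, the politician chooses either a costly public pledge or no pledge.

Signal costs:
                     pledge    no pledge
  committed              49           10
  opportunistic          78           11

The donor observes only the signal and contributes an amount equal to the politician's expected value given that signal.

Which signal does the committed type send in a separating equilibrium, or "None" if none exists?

Try committed → pledge, opportunistic → no pledge:
  If types separate, pledge earns payment 268 and no pledge earns 192.
  Committed: pledge gives 268 − 49 = 219; no pledge gives 192 − 10 = 182. No deviation. ✓
  Opportunistic: no pledge gives 192 − 11 = 181; pledge gives 268 − 78 = 190. Would deviate. ✗
Try committed → no pledge, opportunistic → pledge:
  If types separate, no pledge earns payment 268 and pledge earns 192.
  Committed: no pledge gives 268 − 10 = 258; pledge gives 192 − 49 = 143. No deviation. ✓
  Opportunistic: pledge gives 192 − 78 = 114; no pledge gives 268 − 11 = 257. Would deviate. ✗
Neither assignment is incentive-compatible.

None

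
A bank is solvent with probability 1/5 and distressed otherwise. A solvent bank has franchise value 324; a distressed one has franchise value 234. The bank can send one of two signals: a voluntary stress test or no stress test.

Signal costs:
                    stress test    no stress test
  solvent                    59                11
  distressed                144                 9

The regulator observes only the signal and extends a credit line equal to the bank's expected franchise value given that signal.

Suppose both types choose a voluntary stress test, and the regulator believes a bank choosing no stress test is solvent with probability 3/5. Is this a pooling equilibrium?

No

At the pooled signal (stress test) the regulator holds the prior 1/5 and pays 1/5·324 + 4/5·234 = 252. Off-path (no stress test) belief 3/5 gives 3/5·324 + 2/5·234 = 288.
Solvent: stress test gives 252 − 59 = 193; no stress test gives 288 − 11 = 277. Deviates. ✗
Distressed: stress test gives 252 − 144 = 108; no stress test gives 288 − 9 = 279. Deviates. ✗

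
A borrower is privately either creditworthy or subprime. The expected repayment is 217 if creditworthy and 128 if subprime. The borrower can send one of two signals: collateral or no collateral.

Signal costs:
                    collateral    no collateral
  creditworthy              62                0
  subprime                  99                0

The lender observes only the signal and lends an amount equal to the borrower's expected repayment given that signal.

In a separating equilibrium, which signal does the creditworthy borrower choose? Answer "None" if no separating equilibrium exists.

Try creditworthy → collateral, subprime → no collateral:
  Under separation the lender infers type exactly: collateral → creditworthy (pays 217), no collateral → subprime (pays 128).
  Creditworthy: collateral gives 217 − 62 = 155; no collateral gives 128 − 0 = 128. No deviation. ✓
  Subprime: no collateral gives 128 − 0 = 128; collateral gives 217 − 99 = 118. No deviation. ✓
Both hold — the creditworthy type sends collateral.

collateral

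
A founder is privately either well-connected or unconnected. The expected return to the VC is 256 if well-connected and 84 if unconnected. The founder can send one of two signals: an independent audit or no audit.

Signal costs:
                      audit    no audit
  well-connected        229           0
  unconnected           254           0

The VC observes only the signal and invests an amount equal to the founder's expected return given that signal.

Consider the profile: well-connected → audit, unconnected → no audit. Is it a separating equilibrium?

Under separation the VC infers type exactly: audit → well-connected (pays 256), no audit → unconnected (pays 84).
Well-connected: audit gives 256 − 229 = 27; no audit gives 84 − 0 = 84. Would deviate. ✗
Unconnected: no audit gives 84 − 0 = 84; audit gives 256 − 254 = 2. No deviation. ✓

No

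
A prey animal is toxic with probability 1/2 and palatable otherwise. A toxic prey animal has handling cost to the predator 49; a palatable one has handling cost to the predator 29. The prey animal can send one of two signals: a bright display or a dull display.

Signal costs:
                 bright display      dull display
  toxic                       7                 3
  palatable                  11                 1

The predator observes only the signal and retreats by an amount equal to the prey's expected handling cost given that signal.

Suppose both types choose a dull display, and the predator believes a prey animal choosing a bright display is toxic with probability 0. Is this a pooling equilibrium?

Yes

At the pooled signal (dull display) the predator holds the prior 1/2 and pays 1/2·49 + 1/2·29 = 39. Off-path (bright display) belief 0 gives 0·49 + 1·29 = 29.
Toxic: dull display gives 39 − 3 = 36; bright display gives 29 − 7 = 22. Stays. ✓
Palatable: dull display gives 39 − 1 = 38; bright display gives 29 − 11 = 18. Stays. ✓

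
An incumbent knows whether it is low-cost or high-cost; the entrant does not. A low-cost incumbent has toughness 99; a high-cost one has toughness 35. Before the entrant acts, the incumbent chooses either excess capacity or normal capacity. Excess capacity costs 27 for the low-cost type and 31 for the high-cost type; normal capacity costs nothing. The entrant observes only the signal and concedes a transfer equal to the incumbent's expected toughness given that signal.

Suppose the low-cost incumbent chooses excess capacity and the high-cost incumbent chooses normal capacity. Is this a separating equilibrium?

No

If types separate, excess capacity earns payment 99 and normal capacity earns 35.
Low-cost: excess capacity gives 99 − 27 = 72; normal capacity gives 35 − 0 = 35. No deviation. ✓
High-cost: normal capacity gives 35 − 0 = 35; excess capacity gives 99 − 31 = 68. Would deviate. ✗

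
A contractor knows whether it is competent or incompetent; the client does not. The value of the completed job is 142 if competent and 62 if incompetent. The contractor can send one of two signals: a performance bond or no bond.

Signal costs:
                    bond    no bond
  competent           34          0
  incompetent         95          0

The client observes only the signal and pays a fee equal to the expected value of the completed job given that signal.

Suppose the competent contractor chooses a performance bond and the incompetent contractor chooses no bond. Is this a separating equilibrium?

Yes

Under separation the client infers type exactly: bond → competent (pays 142), no bond → incompetent (pays 62).
Competent: bond gives 142 − 34 = 108; no bond gives 62 − 0 = 62. No deviation. ✓
Incompetent: no bond gives 62 − 0 = 62; bond gives 142 − 95 = 47. No deviation. ✓
Neither type gains from mimicking the other.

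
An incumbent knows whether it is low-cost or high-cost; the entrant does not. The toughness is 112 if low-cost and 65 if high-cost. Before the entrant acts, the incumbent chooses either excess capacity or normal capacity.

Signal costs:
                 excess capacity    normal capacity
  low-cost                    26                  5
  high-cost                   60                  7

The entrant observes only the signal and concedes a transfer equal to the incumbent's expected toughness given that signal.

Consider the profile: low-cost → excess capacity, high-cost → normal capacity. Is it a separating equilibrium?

If types separate, excess capacity earns payment 112 and normal capacity earns 65.
Low-cost: excess capacity gives 112 − 26 = 86; normal capacity gives 65 − 5 = 60. No deviation. ✓
High-cost: normal capacity gives 65 − 7 = 58; excess capacity gives 112 − 60 = 52. No deviation. ✓
Both incentive constraints hold.

Yes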